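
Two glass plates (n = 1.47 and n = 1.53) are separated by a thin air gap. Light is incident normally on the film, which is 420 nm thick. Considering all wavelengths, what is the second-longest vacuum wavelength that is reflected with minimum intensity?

Top surface (1.47 → 1.0): reflection off a lower-index medium gives no phase shift.
Bottom surface (1.0 → 1.53): reflection off a higher-index medium gives a half-wave phase shift.
Net: one phase inversion between the two reflected rays.
For dark reflection here: 2 n t = m λ.
λ = 2 n t / m. The second-longest wavelength is m = 2: λ = 2 × 1.0 × 420 / 2.00 = 420 nm.

420 nm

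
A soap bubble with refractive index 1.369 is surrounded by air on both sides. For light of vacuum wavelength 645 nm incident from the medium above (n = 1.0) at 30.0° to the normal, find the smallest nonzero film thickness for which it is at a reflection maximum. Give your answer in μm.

At the upper boundary (n = 1.0 to n = 1.369) the reflected ray undergoes a half-wave phase shift.
Bottom surface (1.369 → 1.0): reflection off a lower-index medium gives no phase shift.
The two reflections differ by half a wavelength.
For bright reflection here: 2 n t cos θ_r = (m + ½) λ.
Snell's law: 1.0 sin 30.0° = 1.369 sin θ_r → sin θ_r = 0.365, cos θ_r = 0.931.
Minimum at m = 0: t = λ / (4 n cos θ_r) = 645 / (4 × 1.369 × 0.931) = 127 nm.

0.127 μm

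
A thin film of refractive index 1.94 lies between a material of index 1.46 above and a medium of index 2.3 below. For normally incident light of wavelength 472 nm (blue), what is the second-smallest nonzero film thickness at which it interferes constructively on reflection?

243 nm

At the upper boundary (n = 1.46 to n = 1.94) the reflected ray undergoes a half-wave phase shift.
Bottom surface (1.94 → 2.3): reflection off a higher-index medium gives a half-wave phase shift.
Net: no relative phase inversion (both shifts match).
So the condition for constructive reflection is 2 n t = m λ.
The second-smallest nonzero thickness corresponds to m = 2: t = m λ / (2 n) = 2.00 × 472 / (2 × 1.94) = 243 nm.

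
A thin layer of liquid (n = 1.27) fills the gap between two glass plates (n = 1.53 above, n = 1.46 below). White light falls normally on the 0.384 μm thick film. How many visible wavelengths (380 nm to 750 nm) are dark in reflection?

1

Ray reflecting at the top interface goes from n = 1.53 toward n = 1.27: no phase shift.
At the lower boundary (n = 1.27 to n = 1.46) the reflected ray undergoes a half-wave phase shift.
Exactly one π shift → a net half-wave offset.
So the condition for destructive reflection is 2 n t = m λ.
λ = 2 n t / m = 975 / m nm.
m=1: 975 nm (IR); m=2: 488 nm (visible); m=3: 325 nm (UV).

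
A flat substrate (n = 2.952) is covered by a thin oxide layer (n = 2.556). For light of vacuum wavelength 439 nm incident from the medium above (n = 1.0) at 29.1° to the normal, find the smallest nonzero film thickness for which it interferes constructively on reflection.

Ray reflecting at the top interface goes from n = 1.0 toward n = 2.556: a half-wave phase shift.
Bottom surface (2.556 → 2.952): reflection off a higher-index medium gives a half-wave phase shift.
Net: no relative phase inversion (both shifts match).
So the condition for constructive reflection is 2 n t cos θ_r = m λ.
Snell's law: 1.0 sin 29.1° = 2.556 sin θ_r → sin θ_r = 0.190, cos θ_r = 0.982.
Minimum nonzero at m = 1: t = λ / (2 n cos θ_r) = 439 / (2 × 2.556 × 0.982) = 87.5 nm.

87.5 nm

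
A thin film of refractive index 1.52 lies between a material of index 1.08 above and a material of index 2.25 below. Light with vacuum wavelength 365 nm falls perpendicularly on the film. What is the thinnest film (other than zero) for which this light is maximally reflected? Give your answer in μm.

0.120 μm

At the upper boundary (n = 1.08 to n = 1.52) the reflected ray undergoes a half-wave phase shift.
Bottom surface (1.52 → 2.25): reflection off a higher-index medium gives a half-wave phase shift.
Net: no relative phase inversion (both shifts match).
So the condition for constructive reflection is 2 n t = m λ.
Minimum nonzero at m = 1: t = λ / (2 n) = 365 / (2 × 1.52) = 120 nm.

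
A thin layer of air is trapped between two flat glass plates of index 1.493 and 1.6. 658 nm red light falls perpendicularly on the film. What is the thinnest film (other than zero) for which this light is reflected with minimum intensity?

At the upper boundary (n = 1.493 to n = 1.0) the reflected ray undergoes no phase shift.
Ray reflecting at the bottom interface goes from n = 1.0 toward n = 1.6: a half-wave phase shift.
Exactly one π shift → a net half-wave offset.
With one net inversion, destructive interference in reflection requires 2 n t = m λ.
Minimum nonzero at m = 1: t = λ / (2 n) = 658 / (2 × 1.0) = 329 nm.

329 nm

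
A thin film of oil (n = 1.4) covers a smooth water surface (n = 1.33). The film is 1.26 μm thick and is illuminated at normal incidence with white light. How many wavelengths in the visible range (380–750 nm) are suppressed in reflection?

5

Top surface (1.0 → 1.4): reflection off a higher-index medium gives a half-wave phase shift.
At the lower boundary (n = 1.4 to n = 1.33) the reflected ray undergoes no phase shift.
Exactly one π shift → a net half-wave offset.
So the condition for destructive reflection is 2 n t = m λ.
λ = 2 n t / m = 3528 / m nm.
m=4: 882 nm (IR); m=5: 706 nm (visible); m=6: 588 nm (visible); m=7: 504 nm (visible); m=8: 441 nm (visible); m=9: 392 nm (visible); m=10: 353 nm (UV).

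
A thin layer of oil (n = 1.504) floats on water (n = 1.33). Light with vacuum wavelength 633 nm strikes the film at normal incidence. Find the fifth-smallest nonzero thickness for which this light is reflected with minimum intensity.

Top surface (1.0 → 1.504): reflection off a higher-index medium gives a half-wave phase shift.
Bottom surface (1.504 → 1.33): reflection off a lower-index medium gives no phase shift.
Net: one phase inversion between the two reflected rays.
For dark reflection here: 2 n t = m λ.
The fifth-smallest nonzero thickness corresponds to m = 5: t = m λ / (2 n) = 5.00 × 633 / (2 × 1.504) = 1052 nm.

1052 nm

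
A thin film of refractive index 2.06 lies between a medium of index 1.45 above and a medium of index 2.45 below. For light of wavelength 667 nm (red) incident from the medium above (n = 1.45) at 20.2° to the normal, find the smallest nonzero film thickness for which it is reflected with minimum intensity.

At the upper boundary (n = 1.45 to n = 2.06) the reflected ray undergoes a half-wave phase shift.
At the lower boundary (n = 2.06 to n = 2.45) the reflected ray undergoes a half-wave phase shift.
Zero or two π shifts → no net half-wave offset.
For dark reflection here: 2 n t cos θ_r = (m + ½) λ.
Snell's law: 1.45 sin 20.2° = 2.06 sin θ_r → sin θ_r = 0.243, cos θ_r = 0.970.
Minimum at m = 0: t = λ / (4 n cos θ_r) = 667 / (4 × 2.06 × 0.970) = 83.4 nm.

83.4 nm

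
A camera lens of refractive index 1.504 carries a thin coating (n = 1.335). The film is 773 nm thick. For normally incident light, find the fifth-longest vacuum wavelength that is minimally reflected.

Top surface (1.0 → 1.335): reflection off a higher-index medium gives a half-wave phase shift.
At the lower boundary (n = 1.335 to n = 1.504) the reflected ray undergoes a half-wave phase shift.
Net: no relative phase inversion (both shifts match).
For weak reflection here: 2 n t = (m + ½) λ.
λ = 2 n t / (m + ½). The fifth-longest wavelength is m = 4: λ = 2 × 1.335 × 773 / 4.50 = 459 nm.

459 nm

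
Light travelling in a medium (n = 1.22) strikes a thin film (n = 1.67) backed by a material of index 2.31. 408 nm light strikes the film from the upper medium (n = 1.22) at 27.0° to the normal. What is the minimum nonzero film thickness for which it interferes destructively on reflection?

64.7 nm

Top surface (1.22 → 1.67): reflection off a higher-index medium gives a half-wave phase shift.
At the lower boundary (n = 1.67 to n = 2.31) the reflected ray undergoes a half-wave phase shift.
Zero or two π shifts → no net half-wave offset.
With no net inversion, destructive interference in reflection requires 2 n t cos θ_r = (m + ½) λ.
Snell's law: 1.22 sin 27.0° = 1.67 sin θ_r → sin θ_r = 0.332, cos θ_r = 0.943.
Minimum at m = 0: t = λ / (4 n cos θ_r) = 408 / (4 × 1.67 × 0.943) = 64.7 nm.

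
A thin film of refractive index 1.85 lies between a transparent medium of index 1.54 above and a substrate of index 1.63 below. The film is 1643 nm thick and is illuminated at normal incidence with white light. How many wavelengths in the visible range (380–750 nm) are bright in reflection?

8

At the upper boundary (n = 1.54 to n = 1.85) the reflected ray undergoes a half-wave phase shift.
Ray reflecting at the bottom interface goes from n = 1.85 toward n = 1.63: no phase shift.
Net: one phase inversion between the two reflected rays.
With one net inversion, constructive interference in reflection requires 2 n t = (m + ½) λ.
λ = 2 n t / (m + ½) = 6079 / (m + ½) nm.
m=7: 811 nm (IR); m=8: 715 nm (visible); m=9: 640 nm (visible); m=10: 579 nm (visible); m=11: 529 nm (visible); m=12: 486 nm (visible); m=13: 450 nm (visible); m=14: 419 nm (visible); m=15: 392 nm (visible); m=16: 368 nm (UV).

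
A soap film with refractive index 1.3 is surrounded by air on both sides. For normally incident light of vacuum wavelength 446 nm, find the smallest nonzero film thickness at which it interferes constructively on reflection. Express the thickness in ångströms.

858 Å

Ray reflecting at the top interface goes from n = 1.0 toward n = 1.3: a half-wave phase shift.
At the lower boundary (n = 1.3 to n = 1.0) the reflected ray undergoes no phase shift.
Net: one phase inversion between the two reflected rays.
With one net inversion, constructive interference in reflection requires 2 n t = (m + ½) λ.
Minimum at m = 0: t = λ / (4 n) = 446 / (4 × 1.3) = 85.8 nm.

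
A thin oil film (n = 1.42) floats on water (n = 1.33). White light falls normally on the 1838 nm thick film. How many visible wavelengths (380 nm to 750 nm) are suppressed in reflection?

At the upper boundary (n = 1.0 to n = 1.42) the reflected ray undergoes a half-wave phase shift.
Ray reflecting at the bottom interface goes from n = 1.42 toward n = 1.33: no phase shift.
Net: one phase inversion between the two reflected rays.
With one net inversion, destructive interference in reflection requires 2 n t = m λ.
λ = 2 n t / m = 5220 / m nm.
m=6: 870 nm (IR); m=7: 746 nm (visible); m=8: 652 nm (visible); m=9: 580 nm (visible); m=10: 522 nm (visible); m=11: 475 nm (visible); m=12: 435 nm (visible); m=13: 402 nm (visible); m=14: 373 nm (UV).

7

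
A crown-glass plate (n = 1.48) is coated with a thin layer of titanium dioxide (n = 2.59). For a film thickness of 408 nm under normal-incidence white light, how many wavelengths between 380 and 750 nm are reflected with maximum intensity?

3

Ray reflecting at the top interface goes from n = 1.0 toward n = 2.59: a half-wave phase shift.
Bottom surface (2.59 → 1.48): reflection off a lower-index medium gives no phase shift.
Exactly one π shift → a net half-wave offset.
With one net inversion, constructive interference in reflection requires 2 n t = (m + ½) λ.
λ = 2 n t / (m + ½) = 2113 / (m + ½) nm.
m=2: 845 nm (IR); m=3: 604 nm (visible); m=4: 470 nm (visible); m=5: 384 nm (visible); m=6: 325 nm (UV).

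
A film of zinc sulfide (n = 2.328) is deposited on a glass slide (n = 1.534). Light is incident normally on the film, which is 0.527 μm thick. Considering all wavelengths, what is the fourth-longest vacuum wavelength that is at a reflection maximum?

701 nm

Ray reflecting at the top interface goes from n = 1.0 toward n = 2.328: a half-wave phase shift.
At the lower boundary (n = 2.328 to n = 1.534) the reflected ray undergoes no phase shift.
The two reflections differ by half a wavelength.
So the condition for constructive reflection is 2 n t = (m + ½) λ.
λ = 2 n t / (m + ½). The fourth-longest wavelength is m = 3: λ = 2 × 2.328 × 527 / 3.50 = 701 nm.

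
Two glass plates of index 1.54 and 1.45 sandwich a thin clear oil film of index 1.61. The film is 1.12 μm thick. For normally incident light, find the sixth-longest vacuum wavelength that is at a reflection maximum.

656 nm

Ray reflecting at the top interface goes from n = 1.54 toward n = 1.61: a half-wave phase shift.
Bottom surface (1.61 → 1.45): reflection off a lower-index medium gives no phase shift.
Net: one phase inversion between the two reflected rays.
So the condition for constructive reflection is 2 n t = (m + ½) λ.
λ = 2 n t / (m + ½). The sixth-longest wavelength is m = 5: λ = 2 × 1.61 × 1120 / 5.50 = 656 nm.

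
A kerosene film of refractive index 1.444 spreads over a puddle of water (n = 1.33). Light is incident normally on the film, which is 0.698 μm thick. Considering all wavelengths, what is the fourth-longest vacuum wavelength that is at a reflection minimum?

At the upper boundary (n = 1.0 to n = 1.444) the reflected ray undergoes a half-wave phase shift.
Ray reflecting at the bottom interface goes from n = 1.444 toward n = 1.33: no phase shift.
Net: one phase inversion between the two reflected rays.
So the condition for destructive reflection is 2 n t = m λ.
λ = 2 n t / m. The fourth-longest wavelength is m = 4: λ = 2 × 1.444 × 698 / 4.00 = 504 nm.

504 nm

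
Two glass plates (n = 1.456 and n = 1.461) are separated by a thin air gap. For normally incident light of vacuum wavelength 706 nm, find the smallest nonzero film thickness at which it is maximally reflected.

Ray reflecting at the top interface goes from n = 1.456 toward n = 1.0: no phase shift.
Bottom surface (1.0 → 1.461): reflection off a higher-index medium gives a half-wave phase shift.
The two reflections differ by half a wavelength.
So the condition for constructive reflection is 2 n t = (m + ½) λ.
Minimum at m = 0: t = λ / (4 n) = 706 / (4 × 1.0) = 177 nm.

177 nm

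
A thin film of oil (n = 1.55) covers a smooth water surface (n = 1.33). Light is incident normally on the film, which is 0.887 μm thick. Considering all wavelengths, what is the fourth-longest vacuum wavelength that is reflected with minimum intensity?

Top surface (1.0 → 1.55): reflection off a higher-index medium gives a half-wave phase shift.
Bottom surface (1.55 → 1.33): reflection off a lower-index medium gives no phase shift.
Exactly one π shift → a net half-wave offset.
With one net inversion, destructive interference in reflection requires 2 n t = m λ.
λ = 2 n t / m. The fourth-longest wavelength is m = 4: λ = 2 × 1.55 × 887 / 4.00 = 687 nm.

687 nm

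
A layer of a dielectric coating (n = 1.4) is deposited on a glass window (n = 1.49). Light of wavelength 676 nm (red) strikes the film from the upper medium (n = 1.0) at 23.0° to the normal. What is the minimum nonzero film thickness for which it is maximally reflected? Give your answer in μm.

0.251 μm

At the upper boundary (n = 1.0 to n = 1.4) the reflected ray undergoes a half-wave phase shift.
Bottom surface (1.4 → 1.49): reflection off a higher-index medium gives a half-wave phase shift.
The two reflections carry the same phase change, so no net offset.
So the condition for constructive reflection is 2 n t cos θ_r = m λ.
Snell's law: 1.0 sin 23.0° = 1.4 sin θ_r → sin θ_r = 0.279, cos θ_r = 0.960.
Minimum nonzero at m = 1: t = λ / (2 n cos θ_r) = 676 / (2 × 1.4 × 0.960) = 251 nm.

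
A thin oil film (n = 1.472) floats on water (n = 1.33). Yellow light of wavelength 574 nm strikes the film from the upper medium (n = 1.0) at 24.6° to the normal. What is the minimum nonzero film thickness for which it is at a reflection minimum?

Ray reflecting at the top interface goes from n = 1.0 toward n = 1.472: a half-wave phase shift.
Ray reflecting at the bottom interface goes from n = 1.472 toward n = 1.33: no phase shift.
The two reflections differ by half a wavelength.
With one net inversion, destructive interference in reflection requires 2 n t cos θ_r = m λ.
Snell's law: 1.0 sin 24.6° = 1.472 sin θ_r → sin θ_r = 0.283, cos θ_r = 0.959.
Minimum nonzero at m = 1: t = λ / (2 n cos θ_r) = 574 / (2 × 1.472 × 0.959) = 203 nm.

203 nm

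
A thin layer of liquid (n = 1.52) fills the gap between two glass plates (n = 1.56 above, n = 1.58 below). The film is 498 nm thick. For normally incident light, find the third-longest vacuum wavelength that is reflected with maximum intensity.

Top surface (1.56 → 1.52): reflection off a lower-index medium gives no phase shift.
Bottom surface (1.52 → 1.58): reflection off a higher-index medium gives a half-wave phase shift.
The two reflections differ by half a wavelength.
For strong reflection here: 2 n t = (m + ½) λ.
λ = 2 n t / (m + ½). The third-longest wavelength is m = 2: λ = 2 × 1.52 × 498 / 2.50 = 606 nm.

606 nm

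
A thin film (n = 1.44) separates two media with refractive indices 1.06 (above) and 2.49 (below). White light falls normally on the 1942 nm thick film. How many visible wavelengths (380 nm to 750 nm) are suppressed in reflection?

Ray reflecting at the top interface goes from n = 1.06 toward n = 1.44: a half-wave phase shift.
Ray reflecting at the bottom interface goes from n = 1.44 toward n = 2.49: a half-wave phase shift.
The two reflections carry the same phase change, so no net offset.
For minimum reflection here: 2 n t = (m + ½) λ.
λ = 2 n t / (m + ½) = 5593 / (m + ½) nm.
m=6: 860 nm (IR); m=7: 746 nm (visible); m=8: 658 nm (visible); m=9: 589 nm (visible); m=10: 533 nm (visible); m=11: 486 nm (visible); m=12: 447 nm (visible); m=13: 414 nm (visible); m=14: 386 nm (visible); m=15: 361 nm (UV).

8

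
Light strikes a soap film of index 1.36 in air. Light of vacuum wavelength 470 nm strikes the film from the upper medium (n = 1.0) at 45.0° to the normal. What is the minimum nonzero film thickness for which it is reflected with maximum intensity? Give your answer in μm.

0.101 μm

At the upper boundary (n = 1.0 to n = 1.36) the reflected ray undergoes a half-wave phase shift.
At the lower boundary (n = 1.36 to n = 1.0) the reflected ray undergoes no phase shift.
The two reflections differ by half a wavelength.
So the condition for constructive reflection is 2 n t cos θ_r = (m + ½) λ.
Snell's law: 1.0 sin 45.0° = 1.36 sin θ_r → sin θ_r = 0.520, cos θ_r = 0.854.
Minimum at m = 0: t = λ / (4 n cos θ_r) = 470 / (4 × 1.36 × 0.854) = 101 nm.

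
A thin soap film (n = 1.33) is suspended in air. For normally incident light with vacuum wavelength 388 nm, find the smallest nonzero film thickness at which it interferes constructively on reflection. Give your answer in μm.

0.0729 μm

At the upper boundary (n = 1.0 to n = 1.33) the reflected ray undergoes a half-wave phase shift.
At the lower boundary (n = 1.33 to n = 1.0) the reflected ray undergoes no phase shift.
Net: one phase inversion between the two reflected rays.
So the condition for constructive reflection is 2 n t = (m + ½) λ.
Minimum at m = 0: t = λ / (4 n) = 388 / (4 × 1.33) = 72.9 nm.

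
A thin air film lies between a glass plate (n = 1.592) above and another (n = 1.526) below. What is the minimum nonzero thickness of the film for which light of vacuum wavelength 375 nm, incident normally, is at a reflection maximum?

93.8 nm

Ray reflecting at the top interface goes from n = 1.592 toward n = 1.0: no phase shift.
Ray reflecting at the bottom interface goes from n = 1.0 toward n = 1.526: a half-wave phase shift.
The two reflections differ by half a wavelength.
So the condition for constructive reflection is 2 n t = (m + ½) λ.
Minimum at m = 0: t = λ / (4 n) = 375 / (4 × 1.0) = 93.8 nm.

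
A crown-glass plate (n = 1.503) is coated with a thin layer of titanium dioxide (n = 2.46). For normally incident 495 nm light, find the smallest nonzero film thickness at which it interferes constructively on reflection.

50.3 nm

Ray reflecting at the top interface goes from n = 1.0 toward n = 2.46: a half-wave phase shift.
At the lower boundary (n = 2.46 to n = 1.503) the reflected ray undergoes no phase shift.
Net: one phase inversion between the two reflected rays.
So the condition for constructive reflection is 2 n t = (m + ½) λ.
Minimum at m = 0: t = λ / (4 n) = 495 / (4 × 2.46) = 50.3 nm.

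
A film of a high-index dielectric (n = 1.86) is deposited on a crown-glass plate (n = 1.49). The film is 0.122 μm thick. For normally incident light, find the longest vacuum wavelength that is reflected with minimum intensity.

At the upper boundary (n = 1.0 to n = 1.86) the reflected ray undergoes a half-wave phase shift.
Bottom surface (1.86 → 1.49): reflection off a lower-index medium gives no phase shift.
The two reflections differ by half a wavelength.
For weak reflection here: 2 n t = m λ.
λ = 2 n t / m. The longest wavelength is m = 1: λ = 2 × 1.86 × 122 / 1.00 = 454 nm.

454 nm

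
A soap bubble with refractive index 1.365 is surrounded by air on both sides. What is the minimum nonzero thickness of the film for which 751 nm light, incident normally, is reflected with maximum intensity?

138 nm

At the upper boundary (n = 1.0 to n = 1.365) the reflected ray undergoes a half-wave phase shift.
Bottom surface (1.365 → 1.0): reflection off a lower-index medium gives no phase shift.
The two reflections differ by half a wavelength.
So the condition for constructive reflection is 2 n t = (m + ½) λ.
Minimum at m = 0: t = λ / (4 n) = 751 / (4 × 1.365) = 138 nm.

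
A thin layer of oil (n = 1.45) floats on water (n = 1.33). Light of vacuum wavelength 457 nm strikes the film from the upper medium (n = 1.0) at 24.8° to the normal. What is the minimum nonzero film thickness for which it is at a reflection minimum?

Top surface (1.0 → 1.45): reflection off a higher-index medium gives a half-wave phase shift.
Ray reflecting at the bottom interface goes from n = 1.45 toward n = 1.33: no phase shift.
The two reflections differ by half a wavelength.
For minimum reflection here: 2 n t cos θ_r = m λ.
Snell's law: 1.0 sin 24.8° = 1.45 sin θ_r → sin θ_r = 0.289, cos θ_r = 0.957.
Minimum nonzero at m = 1: t = λ / (2 n cos θ_r) = 457 / (2 × 1.45 × 0.957) = 165 nm.

165 nm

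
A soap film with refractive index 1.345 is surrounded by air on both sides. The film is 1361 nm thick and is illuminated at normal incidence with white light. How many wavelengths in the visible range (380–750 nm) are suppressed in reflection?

5

At the upper boundary (n = 1.0 to n = 1.345) the reflected ray undergoes a half-wave phase shift.
Ray reflecting at the bottom interface goes from n = 1.345 toward n = 1.0: no phase shift.
The two reflections differ by half a wavelength.
So the condition for destructive reflection is 2 n t = m λ.
λ = 2 n t / m = 3661 / m nm.
m=4: 915 nm (IR); m=5: 732 nm (visible); m=6: 610 nm (visible); m=7: 523 nm (visible); m=8: 458 nm (visible); m=9: 407 nm (visible); m=10: 366 nm (UV).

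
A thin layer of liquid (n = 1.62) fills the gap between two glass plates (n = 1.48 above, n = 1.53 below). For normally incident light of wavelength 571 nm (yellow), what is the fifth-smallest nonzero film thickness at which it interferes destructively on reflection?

Ray reflecting at the top interface goes from n = 1.48 toward n = 1.62: a half-wave phase shift.
Ray reflecting at the bottom interface goes from n = 1.62 toward n = 1.53: no phase shift.
The two reflections differ by half a wavelength.
So the condition for destructive reflection is 2 n t = m λ.
The fifth-smallest nonzero thickness corresponds to m = 5: t = m λ / (2 n) = 5.00 × 571 / (2 × 1.62) = 881 nm.

881 nm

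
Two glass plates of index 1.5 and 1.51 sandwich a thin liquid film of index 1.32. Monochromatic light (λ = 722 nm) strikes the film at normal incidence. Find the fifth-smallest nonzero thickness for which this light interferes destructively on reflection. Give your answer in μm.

1.37 μm

Ray reflecting at the top interface goes from n = 1.5 toward n = 1.32: no phase shift.
At the lower boundary (n = 1.32 to n = 1.51) the reflected ray undergoes a half-wave phase shift.
Net: one phase inversion between the two reflected rays.
So the condition for destructive reflection is 2 n t = m λ.
The fifth-smallest nonzero thickness corresponds to m = 5: t = m λ / (2 n) = 5.00 × 722 / (2 × 1.32) = 1367 nm.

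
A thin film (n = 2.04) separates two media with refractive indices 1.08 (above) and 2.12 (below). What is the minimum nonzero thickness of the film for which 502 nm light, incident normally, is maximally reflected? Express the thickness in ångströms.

1230 Å

Ray reflecting at the top interface goes from n = 1.08 toward n = 2.04: a half-wave phase shift.
Bottom surface (2.04 → 2.12): reflection off a higher-index medium gives a half-wave phase shift.
Net: no relative phase inversion (both shifts match).
For maximum reflection here: 2 n t = m λ.
Minimum nonzero at m = 1: t = λ / (2 n) = 502 / (2 × 2.04) = 123 nm.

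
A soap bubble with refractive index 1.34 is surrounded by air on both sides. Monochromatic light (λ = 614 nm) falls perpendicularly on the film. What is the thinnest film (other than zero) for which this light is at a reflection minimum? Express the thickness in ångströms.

Top surface (1.0 → 1.34): reflection off a higher-index medium gives a half-wave phase shift.
Bottom surface (1.34 → 1.0): reflection off a lower-index medium gives no phase shift.
Net: one phase inversion between the two reflected rays.
With one net inversion, destructive interference in reflection requires 2 n t = m λ.
Minimum nonzero at m = 1: t = λ / (2 n) = 614 / (2 × 1.34) = 229 nm.

2291 Å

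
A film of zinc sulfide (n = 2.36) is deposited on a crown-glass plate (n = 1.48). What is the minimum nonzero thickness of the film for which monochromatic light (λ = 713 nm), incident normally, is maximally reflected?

At the upper boundary (n = 1.0 to n = 2.36) the reflected ray undergoes a half-wave phase shift.
Bottom surface (2.36 → 1.48): reflection off a lower-index medium gives no phase shift.
Exactly one π shift → a net half-wave offset.
So the condition for constructive reflection is 2 n t = (m + ½) λ.
Minimum at m = 0: t = λ / (4 n) = 713 / (4 × 2.36) = 75.5 nm.

75.5 nm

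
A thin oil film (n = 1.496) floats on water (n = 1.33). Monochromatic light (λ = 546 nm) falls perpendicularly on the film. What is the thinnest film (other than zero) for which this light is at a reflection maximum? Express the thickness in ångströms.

912 Å

Ray reflecting at the top interface goes from n = 1.0 toward n = 1.496: a half-wave phase shift.
Bottom surface (1.496 → 1.33): reflection off a lower-index medium gives no phase shift.
Exactly one π shift → a net half-wave offset.
With one net inversion, constructive interference in reflection requires 2 n t = (m + ½) λ.
Minimum at m = 0: t = λ / (4 n) = 546 / (4 × 1.496) = 91.2 nm.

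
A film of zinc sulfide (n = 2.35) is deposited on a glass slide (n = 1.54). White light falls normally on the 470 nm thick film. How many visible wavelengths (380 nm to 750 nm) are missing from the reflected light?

At the upper boundary (n = 1.0 to n = 2.35) the reflected ray undergoes a half-wave phase shift.
Bottom surface (2.35 → 1.54): reflection off a lower-index medium gives no phase shift.
Exactly one π shift → a net half-wave offset.
For minimum reflection here: 2 n t = m λ.
λ = 2 n t / m = 2209 / m nm.
m=2: 1105 nm (IR); m=3: 736 nm (visible); m=4: 552 nm (visible); m=5: 442 nm (visible); m=6: 368 nm (UV).

3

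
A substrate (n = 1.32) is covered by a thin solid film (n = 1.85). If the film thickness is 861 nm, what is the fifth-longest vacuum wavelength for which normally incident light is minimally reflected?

637 nm

Ray reflecting at the top interface goes from n = 1.0 toward n = 1.85: a half-wave phase shift.
Bottom surface (1.85 → 1.32): reflection off a lower-index medium gives no phase shift.
Exactly one π shift → a net half-wave offset.
With one net inversion, destructive interference in reflection requires 2 n t = m λ.
λ = 2 n t / m. The fifth-longest wavelength is m = 5: λ = 2 × 1.85 × 861 / 5.00 = 637 nm.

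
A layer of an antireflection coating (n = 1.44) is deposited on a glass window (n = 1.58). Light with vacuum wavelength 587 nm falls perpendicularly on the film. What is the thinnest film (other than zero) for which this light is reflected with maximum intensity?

204 nm

Top surface (1.0 → 1.44): reflection off a higher-index medium gives a half-wave phase shift.
Bottom surface (1.44 → 1.58): reflection off a higher-index medium gives a half-wave phase shift.
Zero or two π shifts → no net half-wave offset.
For strong reflection here: 2 n t = m λ.
Minimum nonzero at m = 1: t = λ / (2 n) = 587 / (2 × 1.44) = 204 nm.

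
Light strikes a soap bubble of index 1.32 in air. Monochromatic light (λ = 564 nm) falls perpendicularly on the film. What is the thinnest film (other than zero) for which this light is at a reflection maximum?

Ray reflecting at the top interface goes from n = 1.0 toward n = 1.32: a half-wave phase shift.
At the lower boundary (n = 1.32 to n = 1.0) the reflected ray undergoes no phase shift.
Exactly one π shift → a net half-wave offset.
For maximum reflection here: 2 n t = (m + ½) λ.
Minimum at m = 0: t = λ / (4 n) = 564 / (4 × 1.32) = 107 nm.

107 nm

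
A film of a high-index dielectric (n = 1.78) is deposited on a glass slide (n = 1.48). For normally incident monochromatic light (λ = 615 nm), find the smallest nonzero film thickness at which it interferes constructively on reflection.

86.4 nm

At the upper boundary (n = 1.0 to n = 1.78) the reflected ray undergoes a half-wave phase shift.
Bottom surface (1.78 → 1.48): reflection off a lower-index medium gives no phase shift.
Net: one phase inversion between the two reflected rays.
With one net inversion, constructive interference in reflection requires 2 n t = (m + ½) λ.
Minimum at m = 0: t = λ / (4 n) = 615 / (4 × 1.78) = 86.4 nm.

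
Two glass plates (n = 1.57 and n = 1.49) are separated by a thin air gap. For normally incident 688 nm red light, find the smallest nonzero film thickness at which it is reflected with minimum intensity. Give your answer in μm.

0.344 μm

Top surface (1.57 → 1.0): reflection off a lower-index medium gives no phase shift.
At the lower boundary (n = 1.0 to n = 1.49) the reflected ray undergoes a half-wave phase shift.
The two reflections differ by half a wavelength.
So the condition for destructive reflection is 2 n t = m λ.
Minimum nonzero at m = 1: t = λ / (2 n) = 688 / (2 × 1.0) = 344 nm.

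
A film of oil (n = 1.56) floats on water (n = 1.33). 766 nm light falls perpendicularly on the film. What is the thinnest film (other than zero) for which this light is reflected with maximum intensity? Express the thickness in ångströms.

Ray reflecting at the top interface goes from n = 1.0 toward n = 1.56: a half-wave phase shift.
At the lower boundary (n = 1.56 to n = 1.33) the reflected ray undergoes no phase shift.
The two reflections differ by half a wavelength.
So the condition for constructive reflection is 2 n t = (m + ½) λ.
Minimum at m = 0: t = λ / (4 n) = 766 / (4 × 1.56) = 123 nm.

1228 Å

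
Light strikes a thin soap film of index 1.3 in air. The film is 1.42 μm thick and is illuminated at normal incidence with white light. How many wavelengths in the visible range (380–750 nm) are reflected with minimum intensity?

5

Ray reflecting at the top interface goes from n = 1.0 toward n = 1.3: a half-wave phase shift.
At the lower boundary (n = 1.3 to n = 1.0) the reflected ray undergoes no phase shift.
Exactly one π shift → a net half-wave offset.
With one net inversion, destructive interference in reflection requires 2 n t = m λ.
λ = 2 n t / m = 3692 / m nm.
m=4: 923 nm (IR); m=5: 738 nm (visible); m=6: 615 nm (visible); m=7: 527 nm (visible); m=8: 462 nm (visible); m=9: 410 nm (visible); m=10: 369 nm (UV).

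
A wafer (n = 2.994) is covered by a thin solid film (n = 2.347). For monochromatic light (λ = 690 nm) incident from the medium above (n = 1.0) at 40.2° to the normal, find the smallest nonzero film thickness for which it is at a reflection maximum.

153 nm

At the upper boundary (n = 1.0 to n = 2.347) the reflected ray undergoes a half-wave phase shift.
Ray reflecting at the bottom interface goes from n = 2.347 toward n = 2.994: a half-wave phase shift.
Net: no relative phase inversion (both shifts match).
For strong reflection here: 2 n t cos θ_r = m λ.
Snell's law: 1.0 sin 40.2° = 2.347 sin θ_r → sin θ_r = 0.275, cos θ_r = 0.961.
Minimum nonzero at m = 1: t = λ / (2 n cos θ_r) = 690 / (2 × 2.347 × 0.961) = 153 nm.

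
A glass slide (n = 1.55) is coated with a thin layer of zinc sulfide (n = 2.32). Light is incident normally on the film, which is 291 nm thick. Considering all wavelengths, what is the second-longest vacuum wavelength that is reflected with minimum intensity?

675 nm

Ray reflecting at the top interface goes from n = 1.0 toward n = 2.32: a half-wave phase shift.
At the lower boundary (n = 2.32 to n = 1.55) the reflected ray undergoes no phase shift.
Exactly one π shift → a net half-wave offset.
With one net inversion, destructive interference in reflection requires 2 n t = m λ.
λ = 2 n t / m. The second-longest wavelength is m = 2: λ = 2 × 2.32 × 291 / 2.00 = 675 nm.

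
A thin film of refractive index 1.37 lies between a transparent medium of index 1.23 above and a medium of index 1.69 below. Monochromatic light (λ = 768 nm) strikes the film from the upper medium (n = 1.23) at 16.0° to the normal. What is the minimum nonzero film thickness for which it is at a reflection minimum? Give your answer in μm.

Top surface (1.23 → 1.37): reflection off a higher-index medium gives a half-wave phase shift.
Ray reflecting at the bottom interface goes from n = 1.37 toward n = 1.69: a half-wave phase shift.
Net: no relative phase inversion (both shifts match).
With no net inversion, destructive interference in reflection requires 2 n t cos θ_r = (m + ½) λ.
Snell's law: 1.23 sin 16.0° = 1.37 sin θ_r → sin θ_r = 0.247, cos θ_r = 0.969.
Minimum at m = 0: t = λ / (4 n cos θ_r) = 768 / (4 × 1.37 × 0.969) = 145 nm.

0.145 μm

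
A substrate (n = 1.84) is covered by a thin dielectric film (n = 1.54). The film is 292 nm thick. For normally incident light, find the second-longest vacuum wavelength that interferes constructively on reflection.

At the upper boundary (n = 1.0 to n = 1.54) the reflected ray undergoes a half-wave phase shift.
Bottom surface (1.54 → 1.84): reflection off a higher-index medium gives a half-wave phase shift.
Zero or two π shifts → no net half-wave offset.
With no net inversion, constructive interference in reflection requires 2 n t = m λ.
λ = 2 n t / m. The second-longest wavelength is m = 2: λ = 2 × 1.54 × 292 / 2.00 = 450 nm.

450 nm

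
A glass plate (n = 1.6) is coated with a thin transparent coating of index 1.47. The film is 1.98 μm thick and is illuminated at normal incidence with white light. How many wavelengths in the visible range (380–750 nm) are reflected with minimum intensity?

7

Top surface (1.0 → 1.47): reflection off a higher-index medium gives a half-wave phase shift.
Ray reflecting at the bottom interface goes from n = 1.47 toward n = 1.6: a half-wave phase shift.
The two reflections carry the same phase change, so no net offset.
With no net inversion, destructive interference in reflection requires 2 n t = (m + ½) λ.
λ = 2 n t / (m + ½) = 5821 / (m + ½) nm.
m=7: 776 nm (IR); m=8: 685 nm (visible); m=9: 613 nm (visible); m=10: 554 nm (visible); m=11: 506 nm (visible); m=12: 466 nm (visible); m=13: 431 nm (visible); m=14: 401 nm (visible); m=15: 376 nm (UV).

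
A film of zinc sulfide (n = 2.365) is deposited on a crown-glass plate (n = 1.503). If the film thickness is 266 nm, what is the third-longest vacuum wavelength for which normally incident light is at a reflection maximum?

503 nm

At the upper boundary (n = 1.0 to n = 2.365) the reflected ray undergoes a half-wave phase shift.
At the lower boundary (n = 2.365 to n = 1.503) the reflected ray undergoes no phase shift.
Net: one phase inversion between the two reflected rays.
For strong reflection here: 2 n t = (m + ½) λ.
λ = 2 n t / (m + ½). The third-longest wavelength is m = 2: λ = 2 × 2.365 × 266 / 2.50 = 503 nm.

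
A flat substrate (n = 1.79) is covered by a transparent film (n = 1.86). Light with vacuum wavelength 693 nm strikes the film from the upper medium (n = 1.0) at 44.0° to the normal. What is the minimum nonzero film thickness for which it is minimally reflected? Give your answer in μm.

At the upper boundary (n = 1.0 to n = 1.86) the reflected ray undergoes a half-wave phase shift.
At the lower boundary (n = 1.86 to n = 1.79) the reflected ray undergoes no phase shift.
Exactly one π shift → a net half-wave offset.
With one net inversion, destructive interference in reflection requires 2 n t cos θ_r = m λ.
Snell's law: 1.0 sin 44.0° = 1.86 sin θ_r → sin θ_r = 0.373, cos θ_r = 0.928.
Minimum nonzero at m = 1: t = λ / (2 n cos θ_r) = 693 / (2 × 1.86 × 0.928) = 201 nm.

0.201 μm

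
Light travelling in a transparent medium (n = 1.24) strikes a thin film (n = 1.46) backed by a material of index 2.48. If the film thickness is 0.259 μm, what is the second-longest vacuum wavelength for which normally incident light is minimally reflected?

504 nm

Top surface (1.24 → 1.46): reflection off a higher-index medium gives a half-wave phase shift.
Ray reflecting at the bottom interface goes from n = 1.46 toward n = 2.48: a half-wave phase shift.
Net: no relative phase inversion (both shifts match).
For dark reflection here: 2 n t = (m + ½) λ.
λ = 2 n t / (m + ½). The second-longest wavelength is m = 1: λ = 2 × 1.46 × 259 / 1.50 = 504 nm.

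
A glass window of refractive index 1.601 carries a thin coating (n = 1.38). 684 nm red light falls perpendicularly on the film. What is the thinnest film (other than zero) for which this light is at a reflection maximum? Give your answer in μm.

0.248 μm

At the upper boundary (n = 1.0 to n = 1.38) the reflected ray undergoes a half-wave phase shift.
Bottom surface (1.38 → 1.601): reflection off a higher-index medium gives a half-wave phase shift.
Net: no relative phase inversion (both shifts match).
With no net inversion, constructive interference in reflection requires 2 n t = m λ.
Minimum nonzero at m = 1: t = λ / (2 n) = 684 / (2 × 1.38) = 248 nm.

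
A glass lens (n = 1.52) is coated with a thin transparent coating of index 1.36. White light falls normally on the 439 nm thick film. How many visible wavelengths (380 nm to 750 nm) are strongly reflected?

Top surface (1.0 → 1.36): reflection off a higher-index medium gives a half-wave phase shift.
Bottom surface (1.36 → 1.52): reflection off a higher-index medium gives a half-wave phase shift.
Zero or two π shifts → no net half-wave offset.
For strong reflection here: 2 n t = m λ.
λ = 2 n t / m = 1194 / m nm.
m=1: 1194 nm (IR); m=2: 597 nm (visible); m=3: 398 nm (visible); m=4: 299 nm (UV).

2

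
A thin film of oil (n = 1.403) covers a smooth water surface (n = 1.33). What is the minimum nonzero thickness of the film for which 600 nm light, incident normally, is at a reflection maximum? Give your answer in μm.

0.107 μm

At the upper boundary (n = 1.0 to n = 1.403) the reflected ray undergoes a half-wave phase shift.
Bottom surface (1.403 → 1.33): reflection off a lower-index medium gives no phase shift.
The two reflections differ by half a wavelength.
With one net inversion, constructive interference in reflection requires 2 n t = (m + ½) λ.
Minimum at m = 0: t = λ / (4 n) = 600 / (4 × 1.403) = 107 nm.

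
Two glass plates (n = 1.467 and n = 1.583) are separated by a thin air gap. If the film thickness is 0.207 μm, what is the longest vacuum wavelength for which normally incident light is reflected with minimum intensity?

414 nm

At the upper boundary (n = 1.467 to n = 1.0) the reflected ray undergoes no phase shift.
At the lower boundary (n = 1.0 to n = 1.583) the reflected ray undergoes a half-wave phase shift.
Exactly one π shift → a net half-wave offset.
With one net inversion, destructive interference in reflection requires 2 n t = m λ.
λ = 2 n t / m. The longest wavelength is m = 1: λ = 2 × 1.0 × 207 / 1.00 = 414 nm.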